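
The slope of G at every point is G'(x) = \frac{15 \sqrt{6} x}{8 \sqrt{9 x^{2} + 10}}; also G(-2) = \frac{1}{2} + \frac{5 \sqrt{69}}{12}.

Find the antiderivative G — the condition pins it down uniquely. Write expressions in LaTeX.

The substitution u = \frac{3 x^{2}}{2} + \frac{5}{3} works: G'(x) is exactly (dG/du)*(du/dx) for that inner function.
A general antiderivative is \frac{5 \sqrt{\frac{3 x^{2}}{2} + \frac{5}{3}}}{4} + C.
The condition gives C = \frac{1}{2} + \frac{5 \sqrt{69}}{12} - (\frac{5 \sqrt{69}}{12}) = \frac{1}{2}.
So G(x) = \frac{5 \sqrt{6} \sqrt{9 x^{2} + 10}}{24} + \frac{1}{2}.
Check: d/dx[\frac{5 \sqrt{6} \sqrt{9 x^{2} + 10}}{24} + \frac{1}{2}] = \frac{15 \sqrt{6} x}{8 \sqrt{9 x^{2} + 10}} = G'(x).

G(x) = \frac{5 \sqrt{6} \sqrt{9 x^{2} + 10}}{24} + \frac{1}{2}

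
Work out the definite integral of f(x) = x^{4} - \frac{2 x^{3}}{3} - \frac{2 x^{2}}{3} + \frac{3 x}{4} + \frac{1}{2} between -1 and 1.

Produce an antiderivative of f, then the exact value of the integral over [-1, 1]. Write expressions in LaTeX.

The integrand splits into summands that can be handled one at a time.
F(x) = \frac{x^{5}}{5} - \frac{x^{4}}{6} - \frac{2 x^{3}}{9} + \frac{3 x^{2}}{8} + \frac{x}{2} is an antiderivative of f.
Check: d/dx[\frac{x^{5}}{5} - \frac{x^{4}}{6} - \frac{2 x^{3}}{9} + \frac{3 x^{2}}{8} + \frac{x}{2}] = x^{4} - \frac{2 x^{3}}{3} - \frac{2 x^{2}}{3} + \frac{3 x}{4} + \frac{1}{2} = f(x).
F(1) = \frac{247}{360}; F(-1) = - \frac{97}{360}.
Integral = F(1) - F(-1) = \frac{43}{45}.

Antiderivative: F(x) = \frac{x^{5}}{5} - \frac{x^{4}}{6} - \frac{2 x^{3}}{9} + \frac{3 x^{2}}{8} + \frac{x}{2}; value = \frac{43}{45}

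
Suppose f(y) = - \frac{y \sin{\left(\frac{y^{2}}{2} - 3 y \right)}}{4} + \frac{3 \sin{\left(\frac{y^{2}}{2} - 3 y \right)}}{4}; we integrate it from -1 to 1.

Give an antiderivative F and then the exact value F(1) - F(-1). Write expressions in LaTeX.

The substitution u = \frac{y^{2}}{2} - 3 y works: f is exactly (dF/du)*(du/dy) for that inner function.
F(y) = \frac{\cos{\left(\frac{y^{2}}{2} - 3 y \right)}}{4} is an antiderivative of f.
Check: d/dy[\frac{\cos{\left(\frac{y^{2}}{2} - 3 y \right)}}{4}] = - \frac{y \sin{\left(\frac{y^{2}}{2} - 3 y \right)}}{4} + \frac{3 \sin{\left(\frac{y^{2}}{2} - 3 y \right)}}{4} = f(y).
F(1) = \frac{\cos{\left(\frac{5}{2} \right)}}{4}; F(-1) = \frac{\cos{\left(\frac{7}{2} \right)}}{4}.
Integral = F(1) - F(-1) = \frac{\cos{\left(\frac{5}{2} \right)}}{4} - \frac{\cos{\left(\frac{7}{2} \right)}}{4}.

Antiderivative: F(y) = \frac{\cos{\left(\frac{y^{2}}{2} - 3 y \right)}}{4}; value = \frac{\cos{\left(\frac{5}{2} \right)}}{4} - \frac{\cos{\left(\frac{7}{2} \right)}}{4}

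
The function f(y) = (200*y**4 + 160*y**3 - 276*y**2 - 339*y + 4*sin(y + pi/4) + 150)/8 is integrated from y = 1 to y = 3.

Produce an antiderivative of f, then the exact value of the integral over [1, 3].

Antiderivative: F(y) = 5*y**5 + 5*y**4 - 23*y**3/2 - 339*y**2/16 + 75*y/4 - cos(y + pi/4)/2; value = cos(pi/4 + 1)/2 - cos(pi/4 + 3)/2 + 1179

Recover f(y) by differentiating a candidate F(y); any mismatch rules it out.
F(y) = 5*y**5 + 5*y**4 - 23*y**3/2 - 339*y**2/16 + 75*y/4 - cos(y + pi/4)/2 is an antiderivative of f.
Check: d/dy[5*y**5 + 5*y**4 - 23*y**3/2 - 339*y**2/16 + 75*y/4 - cos(y + pi/4)/2] = 25*y**4 + 20*y**3 - 69*y**2/2 - 339*y/8 + sin(y + pi/4)/2 + 75/4, which equals f(y).
F(3) = 18801/16 - cos(pi/4 + 3)/2; F(1) = -63/16 - cos(pi/4 + 1)/2.
Integral = F(3) - F(1) = cos(pi/4 + 1)/2 - cos(pi/4 + 3)/2 + 1179.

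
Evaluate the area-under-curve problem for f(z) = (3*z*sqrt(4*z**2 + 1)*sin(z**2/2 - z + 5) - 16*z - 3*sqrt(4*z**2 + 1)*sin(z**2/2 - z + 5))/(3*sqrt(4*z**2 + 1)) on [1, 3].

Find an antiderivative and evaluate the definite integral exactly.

Antiderivative: F(z) = (-4*sqrt(4*z**2 + 1) - 3*cos(z**2/2 - z + 5))/3; value = -4*sqrt(37)/3 - cos(13/2) + cos(9/2) + 4*sqrt(5)/3

Check any antiderivative F(z) by computing F'(z) and comparing it with f(z).
F(z) = (-4*sqrt(4*z**2 + 1) - 3*cos(z**2/2 - z + 5))/3 is an antiderivative of f.
Check: d/dz[(-4*sqrt(4*z**2 + 1) - 3*cos(z**2/2 - z + 5))/3] = (3*z*sqrt(4*z**2 + 1)*sin(z**2/2 - z + 5) - 16*z - 3*sqrt(4*z**2 + 1)*sin(z**2/2 - z + 5))/(3*sqrt(4*z**2 + 1)) = f(z).
F(3) = -4*sqrt(37)/3 - cos(13/2); F(1) = -4*sqrt(5)/3 - cos(9/2).
Integral = F(3) - F(1) = -4*sqrt(37)/3 - cos(13/2) + cos(9/2) + 4*sqrt(5)/3.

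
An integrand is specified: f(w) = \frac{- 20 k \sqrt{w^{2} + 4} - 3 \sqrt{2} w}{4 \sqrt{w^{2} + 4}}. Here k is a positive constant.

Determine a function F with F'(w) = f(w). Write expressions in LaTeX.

An antiderivative F(w) passes only if d/dw[F] lands on f(w) exactly.
Check: d/dw[\frac{- 20 k w - 3 \sqrt{2} \sqrt{w^{2} + 4}}{4}] = \frac{- 20 k \sqrt{w^{2} + 4} - 3 \sqrt{2} w}{4 \sqrt{w^{2} + 4}} = f(w).

An antiderivative is F(w) = \frac{- 20 k w - 3 \sqrt{2} \sqrt{w^{2} + 4}}{4}.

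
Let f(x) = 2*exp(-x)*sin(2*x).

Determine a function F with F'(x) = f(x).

An antiderivative is F(x) = -2*exp(-x)*sin(2*x)/5 - 4*exp(-x)*cos(2*x)/5.

Check any antiderivative F(x) by computing F'(x) and comparing it with f(x).
Check: d/dx[-2*exp(-x)*sin(2*x)/5 - 4*exp(-x)*cos(2*x)/5] = 2*exp(-x)*sin(2*x) = f(x).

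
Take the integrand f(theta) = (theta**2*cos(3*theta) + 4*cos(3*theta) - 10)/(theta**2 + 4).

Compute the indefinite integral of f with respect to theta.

Differentiate the proposed F(theta) back; it has to land on f(theta) exactly.
Check: d/dtheta[sin(3*theta)/3 - 5*atan(theta/2)] = (theta**2*cos(3*theta) + 4*cos(3*theta) - 10)/(theta**2 + 4) = f(theta).

F(theta) = sin(3*theta)/3 - 5*atan(theta/2) + C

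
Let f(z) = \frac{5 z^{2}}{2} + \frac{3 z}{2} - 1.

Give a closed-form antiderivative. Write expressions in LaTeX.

The integrand splits into summands that can be handled one at a time.
Check: d/dz[\frac{5 z^{3}}{6} + \frac{3 z^{2}}{4} - z] = \frac{5 z^{2}}{2} + \frac{3 z}{2} - 1 = f(z).

An antiderivative is F(z) = \frac{5 z^{3}}{6} + \frac{3 z^{2}}{4} - z.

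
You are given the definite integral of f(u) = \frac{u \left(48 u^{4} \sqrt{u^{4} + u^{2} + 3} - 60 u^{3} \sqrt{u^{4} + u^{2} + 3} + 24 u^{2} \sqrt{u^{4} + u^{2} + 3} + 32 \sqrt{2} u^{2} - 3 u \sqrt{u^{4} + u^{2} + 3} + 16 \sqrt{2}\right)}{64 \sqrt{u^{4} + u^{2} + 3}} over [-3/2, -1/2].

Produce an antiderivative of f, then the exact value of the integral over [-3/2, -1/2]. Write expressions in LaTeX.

Check any antiderivative F(u) by computing F'(u) and comparing it with f(u).
F(u) = \frac{u^{6}}{8} - \frac{3 u^{5}}{16} + \frac{3 u^{4}}{32} - \frac{u^{3}}{64} + \frac{\sqrt{\frac{u^{4}}{2} + \frac{u^{2}}{2} + \frac{3}{2}}}{2} is an antiderivative of f.
Check: d/du[\frac{u^{6}}{8} - \frac{3 u^{5}}{16} + \frac{3 u^{4}}{32} - \frac{u^{3}}{64} + \frac{\sqrt{\frac{u^{4}}{2} + \frac{u^{2}}{2} + \frac{3}{2}}}{2}] = \frac{48 u^{5} \sqrt{u^{4} + u^{2} + 3} - 60 u^{4} \sqrt{u^{4} + u^{2} + 3} + 24 u^{3} \sqrt{u^{4} + u^{2} + 3} + 32 \sqrt{2} u^{3} - 3 u^{2} \sqrt{u^{4} + u^{2} + 3} + 16 \sqrt{2} u}{64 \sqrt{u^{4} + u^{2} + 3}}, which equals f(u).
F(-1/2) = \frac{1}{64} + \frac{\sqrt{106}}{16}; F(-3/2) = \frac{\sqrt{330}}{16} + \frac{27}{8}.
Integral = F(-1/2) - F(-3/2) = - \frac{215}{64} - \frac{\sqrt{330}}{16} + \frac{\sqrt{106}}{16}.

Antiderivative: F(u) = \frac{u^{6}}{8} - \frac{3 u^{5}}{16} + \frac{3 u^{4}}{32} - \frac{u^{3}}{64} + \frac{\sqrt{\frac{u^{4}}{2} + \frac{u^{2}}{2} + \frac{3}{2}}}{2}; value = - \frac{215}{64} - \frac{\sqrt{330}}{16} + \frac{\sqrt{106}}{16}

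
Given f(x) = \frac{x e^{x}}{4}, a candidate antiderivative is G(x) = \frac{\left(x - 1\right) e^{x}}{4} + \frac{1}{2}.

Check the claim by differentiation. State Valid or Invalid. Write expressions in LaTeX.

Valid - differentiating G returns exactly f.

d/dx[G] = \frac{x e^{x}}{4}
This equals f(x) exactly, so the claim holds.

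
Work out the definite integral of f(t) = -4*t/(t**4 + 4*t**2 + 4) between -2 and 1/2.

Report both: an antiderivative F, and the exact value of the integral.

f matches the chain-rule pattern g'(h)*h' with inner function h(t) = t**2/2 + 1; substituting u = h(t) collapses the integral.
F(t) = 1/(t**2/2 + 1) is an antiderivative of f.
Check: d/dt[1/(t**2/2 + 1)] = -4*t/(t**4 + 4*t**2 + 4) = f(t).
F(1/2) = 8/9; F(-2) = 1/3.
Integral = F(1/2) - F(-2) = 5/9.

Antiderivative: F(t) = 1/(t**2/2 + 1); value = 5/9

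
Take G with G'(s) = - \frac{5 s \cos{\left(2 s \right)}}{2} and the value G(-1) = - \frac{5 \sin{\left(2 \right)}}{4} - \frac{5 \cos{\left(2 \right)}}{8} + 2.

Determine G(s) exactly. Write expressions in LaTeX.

Differentiate the proposed G(s) back; it has to land on the given G'(s).
A general antiderivative is - \frac{5 s \sin{\left(2 s \right)}}{4} - \frac{5 \cos{\left(2 s \right)}}{8} + C.
The condition gives C = - \frac{5 \sin{\left(2 \right)}}{4} - \frac{5 \cos{\left(2 \right)}}{8} + 2 - (- \frac{5 \sin{\left(2 \right)}}{4} - \frac{5 \cos{\left(2 \right)}}{8}) = 2.
So G(s) = - \frac{5 s \sin{\left(2 s \right)}}{4} - \frac{5 \cos{\left(2 s \right)}}{8} + 2.
Check: d/ds[- \frac{5 s \sin{\left(2 s \right)}}{4} - \frac{5 \cos{\left(2 s \right)}}{8} + 2] = - \frac{5 s \cos{\left(2 s \right)}}{2} = G'(s).

G(s) = - \frac{5 s \sin{\left(2 s \right)}}{4} - \frac{5 \cos{\left(2 s \right)}}{8} + 2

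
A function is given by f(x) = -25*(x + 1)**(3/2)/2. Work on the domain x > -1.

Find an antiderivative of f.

An antiderivative is F(x) = -5*(x + 1)**(5/2).

A first test for any F(x): its x-derivative must equal f(x) identically.
Check: d/dx[-5*(x + 1)**(5/2)] = -25*x*sqrt(x + 1)/2 - 25*sqrt(x + 1)/2, which equals f(x).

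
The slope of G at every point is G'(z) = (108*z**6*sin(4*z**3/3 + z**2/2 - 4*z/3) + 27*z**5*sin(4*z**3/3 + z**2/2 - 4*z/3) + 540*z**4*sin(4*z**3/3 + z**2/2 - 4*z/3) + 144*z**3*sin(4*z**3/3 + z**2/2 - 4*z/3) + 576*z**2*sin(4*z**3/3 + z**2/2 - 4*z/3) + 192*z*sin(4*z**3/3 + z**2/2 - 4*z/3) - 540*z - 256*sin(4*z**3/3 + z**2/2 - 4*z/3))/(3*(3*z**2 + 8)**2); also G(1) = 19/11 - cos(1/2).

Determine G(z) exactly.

G(z) = (-3*z**2 - (3*z**2 + 8)*cos(4*z**3/3 + z**2/2 - 4*z/3) + 22)/(3*z**2 + 8)

A first test for any G(z): its z-derivative must equal the given G'(z).
A general antiderivative is -cos(4*z**3/3 + z**2/2 - 4*z/3) + 5/(z**2/2 + 4/3) + C.
The condition gives C = 19/11 - cos(1/2) - (30/11 - cos(1/2)) = -1.
So G(z) = (-3*z**2 - (3*z**2 + 8)*cos(4*z**3/3 + z**2/2 - 4*z/3) + 22)/(3*z**2 + 8).
Check: d/dz[(-3*z**2 - (3*z**2 + 8)*cos(4*z**3/3 + z**2/2 - 4*z/3) + 22)/(3*z**2 + 8)] = (108*z**6*sin(4*z**3/3 + z**2/2 - 4*z/3) + 27*z**5*sin(4*z**3/3 + z**2/2 - 4*z/3) + 540*z**4*sin(4*z**3/3 + z**2/2 - 4*z/3) + 144*z**3*sin(4*z**3/3 + z**2/2 - 4*z/3) + 576*z**2*sin(4*z**3/3 + z**2/2 - 4*z/3) + 192*z*sin(4*z**3/3 + z**2/2 - 4*z/3) - 540*z - 256*sin(4*z**3/3 + z**2/2 - 4*z/3))/(27*z**4 + 144*z**2 + 192), which equals G'(z).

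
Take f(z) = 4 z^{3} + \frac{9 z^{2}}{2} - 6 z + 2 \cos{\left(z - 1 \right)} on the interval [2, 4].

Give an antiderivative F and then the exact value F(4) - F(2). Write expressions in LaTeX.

Antiderivative: F(z) = \frac{4 z^{4} + 6 z^{3} - 12 z^{2} + 8 \sin{\left(z - 1 \right)} + 5}{4}; value = - 2 \sin{\left(1 \right)} + 2 \sin{\left(3 \right)} + 288

Integrate term by term and add the pieces.
F(z) = \frac{4 z^{4} + 6 z^{3} - 12 z^{2} + 8 \sin{\left(z - 1 \right)} + 5}{4} is an antiderivative of f.
Check: d/dz[\frac{4 z^{4} + 6 z^{3} - 12 z^{2} + 8 \sin{\left(z - 1 \right)} + 5}{4}] = 4 z^{3} + \frac{9 z^{2}}{2} - 6 z + 2 \cos{\left(z - 1 \right)} = f(z).
F(4) = 2 \sin{\left(3 \right)} + \frac{1221}{4}; F(2) = 2 \sin{\left(1 \right)} + \frac{69}{4}.
Integral = F(4) - F(2) = - 2 \sin{\left(1 \right)} + 2 \sin{\left(3 \right)} + 288.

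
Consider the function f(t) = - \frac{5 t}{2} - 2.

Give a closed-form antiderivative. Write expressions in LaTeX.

An antiderivative is F(t) = - \frac{5 t^{2}}{4} - 2 t.

Whatever form F(t) takes, F'(t) = f(t) is non-negotiable.
Check: d/dt[- \frac{5 t^{2}}{4} - 2 t] = - \frac{5 t}{2} - 2 = f(t).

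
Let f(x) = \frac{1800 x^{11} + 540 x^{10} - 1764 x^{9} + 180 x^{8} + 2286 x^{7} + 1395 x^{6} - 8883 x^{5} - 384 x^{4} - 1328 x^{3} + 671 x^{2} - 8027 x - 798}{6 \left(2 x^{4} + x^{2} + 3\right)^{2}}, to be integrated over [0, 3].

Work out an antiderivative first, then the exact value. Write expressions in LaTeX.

Antiderivative: F(x) = \frac{450 x^{8} + 180 x^{7} - 1557 x^{6} - 270 x^{5} + 1584 x^{4} + 90 x^{3} - 1773 x^{2} - 532 x + 2708}{12 \left(2 x^{4} + x^{2} + 3\right)}; value = \frac{29226}{29}

Check any antiderivative F(x) by computing F'(x) and comparing it with f(x).
F(x) = \frac{450 x^{8} + 180 x^{7} - 1557 x^{6} - 270 x^{5} + 1584 x^{4} + 90 x^{3} - 1773 x^{2} - 532 x + 2708}{12 \left(2 x^{4} + x^{2} + 3\right)} is an antiderivative of f.
Check: d/dx[\frac{450 x^{8} + 180 x^{7} - 1557 x^{6} - 270 x^{5} + 1584 x^{4} + 90 x^{3} - 1773 x^{2} - 532 x + 2708}{12 \left(2 x^{4} + x^{2} + 3\right)}] = \frac{1800 x^{11} + 540 x^{10} - 1764 x^{9} + 180 x^{8} + 2286 x^{7} + 1395 x^{6} - 8883 x^{5} - 384 x^{4} - 1328 x^{3} + 671 x^{2} - 8027 x - 798}{24 x^{8} + 24 x^{6} + 78 x^{4} + 36 x^{2} + 54}, which equals f(x).
F(3) = \frac{282667}{261}; F(0) = \frac{677}{9}.
Integral = F(3) - F(0) = \frac{29226}{29}.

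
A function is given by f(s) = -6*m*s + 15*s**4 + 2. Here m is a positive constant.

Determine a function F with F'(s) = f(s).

Integrate term by term and add the pieces.
Check: d/ds[-3*m*s**2 + 3*s**5 + 2*s] = -6*m*s + 15*s**4 + 2 = f(s).

An antiderivative is F(s) = -3*m*s**2 + 3*s**5 + 2*s.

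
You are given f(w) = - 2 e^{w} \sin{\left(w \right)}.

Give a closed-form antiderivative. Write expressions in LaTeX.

An antiderivative is F(w) = \left(- \sin{\left(w \right)} + \cos{\left(w \right)}\right) e^{w}.

Differentiate the proposed F(w) back; it has to land on f(w) exactly.
Check: d/dw[\left(- \sin{\left(w \right)} + \cos{\left(w \right)}\right) e^{w}] = - 2 e^{w} \sin{\left(w \right)} = f(w).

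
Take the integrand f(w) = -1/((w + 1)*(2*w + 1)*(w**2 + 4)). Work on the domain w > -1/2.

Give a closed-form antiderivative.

The denominator factors as (w + 1)*(2*w + 1)*(w**2 + 4); partial fractions split f into directly integrable pieces: (3*w + 7)/(85*(w**2 + 4)) - 8/(17*(2*w + 1)) + 1/(5*(w + 1)).
Check: d/dw[(-40*log(w + 1/2) + 34*log(w + 1) + 3*log(w**2 + 4) + 7*atan(w/2))/170] = -1/(2*w**4 + 3*w**3 + 9*w**2 + 12*w + 4), which equals f(w).

An antiderivative is F(w) = (-40*log(w + 1/2) + 34*log(w + 1) + 3*log(w**2 + 4) + 7*atan(w/2))/170.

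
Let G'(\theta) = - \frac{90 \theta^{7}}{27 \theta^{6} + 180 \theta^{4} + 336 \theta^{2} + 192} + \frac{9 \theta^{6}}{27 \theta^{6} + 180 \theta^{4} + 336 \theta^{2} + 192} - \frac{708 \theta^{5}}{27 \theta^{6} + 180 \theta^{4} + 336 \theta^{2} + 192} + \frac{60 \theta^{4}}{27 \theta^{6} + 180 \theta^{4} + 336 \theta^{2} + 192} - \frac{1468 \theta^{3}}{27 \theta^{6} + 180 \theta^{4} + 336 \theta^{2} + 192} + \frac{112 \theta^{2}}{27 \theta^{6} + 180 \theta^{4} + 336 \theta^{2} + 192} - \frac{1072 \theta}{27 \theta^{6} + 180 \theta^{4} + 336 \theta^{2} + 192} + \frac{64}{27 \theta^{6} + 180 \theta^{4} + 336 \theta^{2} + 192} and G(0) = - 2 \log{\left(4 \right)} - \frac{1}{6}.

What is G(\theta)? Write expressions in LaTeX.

Integrate term by term and add the pieces.
A general antiderivative is - \frac{5 \theta^{2}}{3} + \frac{\theta}{3} - 2 \log{\left(\theta^{2} + 4 \right)} + \frac{5}{3 \left(\frac{3 \theta^{2}}{2} + 2\right)} + C.
The condition gives C = - 2 \log{\left(4 \right)} - \frac{1}{6} - (\frac{5}{6} - 2 \log{\left(4 \right)}) = -1.
So G(\theta) = \frac{- 15 \theta^{4} + 3 \theta^{3} - 18 \theta^{2} \log{\left(\theta^{2} + 4 \right)} - 29 \theta^{2} + 4 \theta - 24 \log{\left(\theta^{2} + 4 \right)} - 2}{9 \theta^{2} + 12}.
Check: d/d\theta[\frac{- 15 \theta^{4} + 3 \theta^{3} - 18 \theta^{2} \log{\left(\theta^{2} + 4 \right)} - 29 \theta^{2} + 4 \theta - 24 \log{\left(\theta^{2} + 4 \right)} - 2}{9 \theta^{2} + 12}] = \frac{- 90 \theta^{7} + 9 \theta^{6} - 708 \theta^{5} + 60 \theta^{4} - 1468 \theta^{3} + 112 \theta^{2} - 1072 \theta + 64}{27 \theta^{6} + 180 \theta^{4} + 336 \theta^{2} + 192}, which equals G'(\theta).

G(\theta) = \frac{- 15 \theta^{4} + 3 \theta^{3} - 18 \theta^{2} \log{\left(\theta^{2} + 4 \right)} - 29 \theta^{2} + 4 \theta - 24 \log{\left(\theta^{2} + 4 \right)} - 2}{9 \theta^{2} + 12}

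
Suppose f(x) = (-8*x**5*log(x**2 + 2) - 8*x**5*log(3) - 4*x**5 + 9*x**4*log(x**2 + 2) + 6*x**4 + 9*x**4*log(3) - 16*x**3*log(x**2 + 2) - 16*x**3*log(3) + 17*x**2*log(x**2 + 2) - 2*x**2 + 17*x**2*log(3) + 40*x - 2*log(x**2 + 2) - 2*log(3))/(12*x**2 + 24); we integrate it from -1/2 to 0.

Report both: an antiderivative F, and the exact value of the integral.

Antiderivative: F(x) = -(2*x**4 - 3*x**3 + x - 20)*log(3*x**2 + 6)/12; value = -5*log(27/4)/3 + 5*log(6)/3

f has the shape u'v + uv' for u = -x**4/6 + x**3/4 - x/12 + 5/3 and v = log(3*x**2 + 6) — it is the derivative of the product u*v.
F(x) = -(2*x**4 - 3*x**3 + x - 20)*log(3*x**2 + 6)/12 is an antiderivative of f.
Check: d/dx[-(2*x**4 - 3*x**3 + x - 20)*log(3*x**2 + 6)/12] = (-8*x**5*log(x**2 + 2) - 8*x**5*log(3) - 4*x**5 + 9*x**4*log(x**2 + 2) + 6*x**4 + 9*x**4*log(3) - 16*x**3*log(x**2 + 2) - 16*x**3*log(3) + 17*x**2*log(x**2 + 2) - 2*x**2 + 17*x**2*log(3) + 40*x - 2*log(x**2 + 2) - 2*log(3))/(12*x**2 + 24) = f(x).
F(0) = 5*log(6)/3; F(-1/2) = 5*log(27/4)/3.
Integral = F(0) - F(-1/2) = -5*log(27/4)/3 + 5*log(6)/3.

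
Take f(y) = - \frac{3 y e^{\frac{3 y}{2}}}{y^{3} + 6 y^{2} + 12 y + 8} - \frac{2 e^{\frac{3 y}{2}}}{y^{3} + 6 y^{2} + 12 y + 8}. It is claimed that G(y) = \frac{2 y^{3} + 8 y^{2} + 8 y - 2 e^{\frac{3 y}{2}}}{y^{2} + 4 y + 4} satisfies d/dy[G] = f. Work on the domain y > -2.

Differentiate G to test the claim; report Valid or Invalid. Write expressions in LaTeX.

Invalid: d/dy[G] - f = 2, which is not 0.

d/dy[G] = \frac{2 y^{3} + 12 y^{2} - 3 y e^{\frac{3 y}{2}} + 24 y - 2 e^{\frac{3 y}{2}} + 16}{y^{3} + 6 y^{2} + 12 y + 8}
d/dy[G] - f(y) = 2 != 0.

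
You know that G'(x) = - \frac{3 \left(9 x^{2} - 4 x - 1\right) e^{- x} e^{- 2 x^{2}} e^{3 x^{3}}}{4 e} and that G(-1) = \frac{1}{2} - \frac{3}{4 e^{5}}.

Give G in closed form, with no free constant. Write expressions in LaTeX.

G(x) = \frac{1}{2} - \frac{3 e^{- x} e^{- 2 x^{2}} e^{3 x^{3}}}{4 e}

The substitution u = 3 x^{3} - 2 x^{2} - x - 1 works: G'(x) is exactly (dG/du)*(du/dx) for that inner function.
A general antiderivative is - \frac{3 e^{3 x^{3} - 2 x^{2} - x - 1}}{4} + C.
The condition gives C = \frac{1}{2} - \frac{3}{4 e^{5}} - (- \frac{3}{4 e^{5}}) = \frac{1}{2}.
So G(x) = \frac{1}{2} - \frac{3 e^{- x} e^{- 2 x^{2}} e^{3 x^{3}}}{4 e}.
Check: d/dx[\frac{1}{2} - \frac{3 e^{- x} e^{- 2 x^{2}} e^{3 x^{3}}}{4 e}] = \frac{\left(- 27 x^{2} e^{3 x^{3}} + 12 x e^{3 x^{3}} + 3 e^{3 x^{3}}\right) e^{- x} e^{- 2 x^{2}}}{4 e}, which equals G'(x).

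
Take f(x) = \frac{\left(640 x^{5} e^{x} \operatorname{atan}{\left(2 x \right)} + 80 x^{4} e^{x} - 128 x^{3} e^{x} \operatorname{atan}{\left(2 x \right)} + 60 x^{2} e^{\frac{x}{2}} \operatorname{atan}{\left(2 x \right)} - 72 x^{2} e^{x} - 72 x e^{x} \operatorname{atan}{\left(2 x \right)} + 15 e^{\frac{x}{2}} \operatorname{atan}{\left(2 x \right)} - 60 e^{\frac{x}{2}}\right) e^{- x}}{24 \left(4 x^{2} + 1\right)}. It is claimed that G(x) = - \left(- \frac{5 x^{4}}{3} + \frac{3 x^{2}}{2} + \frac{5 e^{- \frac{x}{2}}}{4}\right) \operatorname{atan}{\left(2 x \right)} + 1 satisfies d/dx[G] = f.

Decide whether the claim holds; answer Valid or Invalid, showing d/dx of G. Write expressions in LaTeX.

Valid: G'(x) = f(x).

d/dx[G] = \frac{640 x^{5} e^{x} \operatorname{atan}{\left(2 x \right)} + 80 x^{4} e^{x} - 128 x^{3} e^{x} \operatorname{atan}{\left(2 x \right)} + 60 x^{2} e^{\frac{x}{2}} \operatorname{atan}{\left(2 x \right)} - 72 x^{2} e^{x} - 72 x e^{x} \operatorname{atan}{\left(2 x \right)} + 15 e^{\frac{x}{2}} \operatorname{atan}{\left(2 x \right)} - 60 e^{\frac{x}{2}}}{96 x^{2} e^{x} + 24 e^{x}}
This equals f(x) exactly, so the claim holds.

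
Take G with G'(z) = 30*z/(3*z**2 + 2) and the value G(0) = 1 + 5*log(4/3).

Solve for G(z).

G(z) = 5*log(2*z**2 + 4/3) + 1

The substitution u = 2*z**2 + 4/3 works: G'(z) is exactly (dG/du)*(du/dz) for that inner function.
A general antiderivative is 5*log(2*z**2 + 4/3) + C.
The condition gives C = 1 + 5*log(4/3) - (5*log(4/3)) = 1.
So G(z) = 5*log(2*z**2 + 4/3) + 1.
Check: d/dz[5*log(2*z**2 + 4/3) + 1] = 30*z/(3*z**2 + 2) = G'(z).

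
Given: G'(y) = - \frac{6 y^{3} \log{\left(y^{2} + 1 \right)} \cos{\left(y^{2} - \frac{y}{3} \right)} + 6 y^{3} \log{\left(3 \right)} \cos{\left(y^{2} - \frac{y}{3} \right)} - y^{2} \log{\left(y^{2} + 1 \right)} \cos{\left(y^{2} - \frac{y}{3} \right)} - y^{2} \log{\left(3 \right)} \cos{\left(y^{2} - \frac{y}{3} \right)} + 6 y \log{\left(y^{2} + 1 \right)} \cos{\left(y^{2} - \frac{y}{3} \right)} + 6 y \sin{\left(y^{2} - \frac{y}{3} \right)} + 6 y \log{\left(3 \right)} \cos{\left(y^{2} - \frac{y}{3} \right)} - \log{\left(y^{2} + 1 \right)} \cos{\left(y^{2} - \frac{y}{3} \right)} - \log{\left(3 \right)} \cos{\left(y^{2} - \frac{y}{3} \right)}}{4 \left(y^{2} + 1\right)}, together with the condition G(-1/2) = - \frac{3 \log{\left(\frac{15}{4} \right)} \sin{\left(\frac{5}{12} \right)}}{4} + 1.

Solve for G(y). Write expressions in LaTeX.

G(y) = - \frac{3 \log{\left(3 y^{2} + 3 \right)} \sin{\left(y^{2} - \frac{y}{3} \right)} - 4}{4}

G'(y) has the shape u'v + uv' for u = - \frac{3 \log{\left(3 y^{2} + 3 \right)}}{4} and v = \sin{\left(y^{2} - \frac{y}{3} \right)} — it is the derivative of the product u*v.
A general antiderivative is - \frac{3 \log{\left(3 y^{2} + 3 \right)} \sin{\left(y^{2} - \frac{y}{3} \right)}}{4} + C.
The condition gives C = - \frac{3 \log{\left(\frac{15}{4} \right)} \sin{\left(\frac{5}{12} \right)}}{4} + 1 - (- \frac{3 \log{\left(\frac{15}{4} \right)} \sin{\left(\frac{5}{12} \right)}}{4}) = 1.
So G(y) = - \frac{3 \log{\left(3 y^{2} + 3 \right)} \sin{\left(y^{2} - \frac{y}{3} \right)} - 4}{4}.
Check: d/dy[- \frac{3 \log{\left(3 y^{2} + 3 \right)} \sin{\left(y^{2} - \frac{y}{3} \right)} - 4}{4}] = \frac{- 6 y^{3} \log{\left(y^{2} + 1 \right)} \cos{\left(y^{2} - \frac{y}{3} \right)} - 6 y^{3} \log{\left(3 \right)} \cos{\left(y^{2} - \frac{y}{3} \right)} + y^{2} \log{\left(y^{2} + 1 \right)} \cos{\left(y^{2} - \frac{y}{3} \right)} + y^{2} \log{\left(3 \right)} \cos{\left(y^{2} - \frac{y}{3} \right)} - 6 y \log{\left(y^{2} + 1 \right)} \cos{\left(y^{2} - \frac{y}{3} \right)} - 6 y \sin{\left(y^{2} - \frac{y}{3} \right)} - 6 y \log{\left(3 \right)} \cos{\left(y^{2} - \frac{y}{3} \right)} + \log{\left(y^{2} + 1 \right)} \cos{\left(y^{2} - \frac{y}{3} \right)} + \log{\left(3 \right)} \cos{\left(y^{2} - \frac{y}{3} \right)}}{4 y^{2} + 4}, which equals G'(y).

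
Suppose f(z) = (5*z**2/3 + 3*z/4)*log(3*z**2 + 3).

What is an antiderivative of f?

Recover f(z) by differentiating a candidate F(z); any mismatch rules it out.
Check: d/dz[(120*z**3*log(3*z**2 + 3) - 80*z**3 + 81*z**2*log(3*z**2 + 3) - 81*z**2 + 240*z + 81*log(z**2 + 1) - 240*atan(z))/216] = 5*z**2*log(z**2 + 1)/3 + 5*z**2*log(3)/3 + 3*z*log(z**2 + 1)/4 + 3*z*log(3)/4, which equals f(z).

An antiderivative is F(z) = (120*z**3*log(3*z**2 + 3) - 80*z**3 + 81*z**2*log(3*z**2 + 3) - 81*z**2 + 240*z + 81*log(z**2 + 1) - 240*atan(z))/216.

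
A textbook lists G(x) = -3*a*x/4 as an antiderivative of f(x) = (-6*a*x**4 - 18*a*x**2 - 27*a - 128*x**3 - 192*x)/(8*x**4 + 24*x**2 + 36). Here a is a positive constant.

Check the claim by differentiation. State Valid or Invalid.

Invalid: d/dx[G] - f = (32*x**3 + 48*x)/(2*x**4 + 6*x**2 + 9), which is not 0.

d/dx[G] = -3*a/4
d/dx[G] - f(x) = (32*x**3 + 48*x)/(2*x**4 + 6*x**2 + 9) != 0.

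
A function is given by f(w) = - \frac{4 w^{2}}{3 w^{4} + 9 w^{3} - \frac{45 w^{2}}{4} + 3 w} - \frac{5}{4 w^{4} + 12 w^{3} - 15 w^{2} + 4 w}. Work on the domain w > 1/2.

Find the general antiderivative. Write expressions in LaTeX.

Factor the denominator (3 w \left(w + 4\right) \left(2 w - 1\right)^{2}) and decompose: f = \frac{472}{243 \left(2 w - 1\right)} - \frac{76}{27 \left(2 w - 1\right)^{2}} + \frac{271}{972 \left(w + 4\right)} - \frac{5}{4 w}; each piece integrates to a log, atan, or power term.
Check: d/dw[- \frac{5 \log{\left(w \right)}}{4} + \frac{236 \log{\left(w - \frac{1}{2} \right)}}{243} + \frac{271 \log{\left(w + 4 \right)}}{972} + \frac{38}{54 w - 27}] = \frac{- 16 w^{2} - 15}{12 w^{4} + 36 w^{3} - 45 w^{2} + 12 w}, which equals f(w).

F(w) = - \frac{5 \log{\left(w \right)}}{4} + \frac{236 \log{\left(w - \frac{1}{2} \right)}}{243} + \frac{271 \log{\left(w + 4 \right)}}{972} + \frac{38}{54 w - 27} + C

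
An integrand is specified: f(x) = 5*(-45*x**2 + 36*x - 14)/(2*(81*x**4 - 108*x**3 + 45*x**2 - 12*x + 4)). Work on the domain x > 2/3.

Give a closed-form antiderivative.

A candidate is checked by its d/dx: the result must match f(x).
Check: d/dx[-5*atan(3*x)/2 + 5/(3*(3*x - 2))] = (-225*x**2 + 180*x - 70)/(162*x**4 - 216*x**3 + 90*x**2 - 24*x + 8), which equals f(x).

An antiderivative is F(x) = -5*atan(3*x)/2 + 5/(3*(3*x - 2)).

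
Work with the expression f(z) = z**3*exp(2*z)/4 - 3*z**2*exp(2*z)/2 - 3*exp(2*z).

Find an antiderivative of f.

f has the shape u'v + uv' for u = z**3/8 - 15*z**2/16 + 15*z/16 - 63/32 and v = exp(2*z) — it is the derivative of the product u*v.
Check: d/dz[z**3*exp(2*z)/8 - 15*z**2*exp(2*z)/16 + 15*z*exp(2*z)/16 - 63*exp(2*z)/32] = z**3*exp(2*z)/4 - 3*z**2*exp(2*z)/2 - 3*exp(2*z) = f(z).

An antiderivative is F(z) = z**3*exp(2*z)/8 - 15*z**2*exp(2*z)/16 + 15*z*exp(2*z)/16 - 63*exp(2*z)/32.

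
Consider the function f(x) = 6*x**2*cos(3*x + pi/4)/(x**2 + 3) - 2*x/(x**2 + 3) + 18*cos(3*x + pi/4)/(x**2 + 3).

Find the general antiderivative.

Integrate term by term and add the pieces.
Check: d/dx[-log(x**2 + 3) + 2*sin(3*x + pi/4)] = (6*x**2*cos(3*x + pi/4) - 2*x + 18*cos(3*x + pi/4))/(x**2 + 3), which equals f(x).

F(x) = -log(x**2 + 3) + 2*sin(3*x + pi/4) + C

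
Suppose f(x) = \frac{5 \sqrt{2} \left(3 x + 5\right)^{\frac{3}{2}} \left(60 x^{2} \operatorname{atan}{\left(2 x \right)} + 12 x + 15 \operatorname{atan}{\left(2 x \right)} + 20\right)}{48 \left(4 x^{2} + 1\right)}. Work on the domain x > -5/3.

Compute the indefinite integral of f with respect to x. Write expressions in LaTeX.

Recognize the product-rule pattern: f = u'v + uv' with u = \frac{5 \left(\frac{3 x}{2} + \frac{5}{2}\right)^{\frac{5}{2}}}{3}, v = \operatorname{atan}{\left(2 x \right)}, so integration by parts undoes it.
Check: d/dx[\frac{15 x^{2} \sqrt{\frac{3 x}{2} + \frac{5}{2}} \operatorname{atan}{\left(2 x \right)}}{4} + \frac{25 x \sqrt{\frac{3 x}{2} + \frac{5}{2}} \operatorname{atan}{\left(2 x \right)}}{2} + \frac{125 \sqrt{\frac{3 x}{2} + \frac{5}{2}} \operatorname{atan}{\left(2 x \right)}}{12}] = \frac{2700 \sqrt{2} x^{4} \operatorname{atan}{\left(2 x \right)} + 9000 \sqrt{2} x^{3} \operatorname{atan}{\left(2 x \right)} + 540 \sqrt{2} x^{3} + 8175 \sqrt{2} x^{2} \operatorname{atan}{\left(2 x \right)} + 2700 \sqrt{2} x^{2} + 2250 \sqrt{2} x \operatorname{atan}{\left(2 x \right)} + 4500 \sqrt{2} x + 1875 \sqrt{2} \operatorname{atan}{\left(2 x \right)} + 2500 \sqrt{2}}{192 x^{2} \sqrt{3 x + 5} + 48 \sqrt{3 x + 5}}, which equals f(x).

F(x) = \frac{15 x^{2} \sqrt{\frac{3 x}{2} + \frac{5}{2}} \operatorname{atan}{\left(2 x \right)}}{4} + \frac{25 x \sqrt{\frac{3 x}{2} + \frac{5}{2}} \operatorname{atan}{\left(2 x \right)}}{2} + \frac{125 \sqrt{\frac{3 x}{2} + \frac{5}{2}} \operatorname{atan}{\left(2 x \right)}}{12} + C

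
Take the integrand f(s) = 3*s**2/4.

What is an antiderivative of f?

An antiderivative is F(s) = s**3/4.

Check any antiderivative F(s) by computing F'(s) and comparing it with f(s).
Check: d/ds[s**3/4] = 3*s**2/4 = f(s).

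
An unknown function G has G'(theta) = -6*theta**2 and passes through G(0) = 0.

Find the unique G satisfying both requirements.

Since d/dtheta undoes antidifferentiation here, G(theta) must give back the stated G'(theta).
A general antiderivative is -2*theta**3 - 1 + C.
The condition gives C = 0 - (-1) = 1.
So G(theta) = -2*theta**3.
Check: d/dtheta[-2*theta**3] = -6*theta**2 = G'(theta).

G(theta) = -2*theta**3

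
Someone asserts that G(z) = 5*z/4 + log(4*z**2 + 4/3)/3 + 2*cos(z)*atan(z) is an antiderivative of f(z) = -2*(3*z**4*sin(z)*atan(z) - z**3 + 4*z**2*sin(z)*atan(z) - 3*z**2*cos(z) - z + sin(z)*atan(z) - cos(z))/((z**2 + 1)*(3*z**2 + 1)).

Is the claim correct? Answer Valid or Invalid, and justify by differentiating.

d/dz[G] = (-24*z**4*sin(z)*atan(z) + 15*z**4 + 8*z**3 - 32*z**2*sin(z)*atan(z) + 24*z**2*cos(z) + 20*z**2 + 8*z - 8*sin(z)*atan(z) + 8*cos(z) + 5)/(12*z**4 + 16*z**2 + 4)
d/dz[G] - f(z) = 5/4 != 0.

Invalid: d/dz[G] - f = 5/4, which is not 0.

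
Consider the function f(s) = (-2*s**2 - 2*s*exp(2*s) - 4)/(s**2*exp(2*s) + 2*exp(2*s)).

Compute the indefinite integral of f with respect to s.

Recover f(s) by differentiating a candidate F(s); any mismatch rules it out.
Check: d/ds[-(exp(2*s)*log(s**2/2 + 1) - 1)*exp(-2*s)] = (-2*s**2 - 2*s*exp(2*s) - 4)/(s**2*exp(2*s) + 2*exp(2*s)) = f(s).

F(s) = -(exp(2*s)*log(s**2/2 + 1) - 1)*exp(-2*s) + C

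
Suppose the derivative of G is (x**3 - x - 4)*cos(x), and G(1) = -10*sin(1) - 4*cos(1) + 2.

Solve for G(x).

The proposed G(x) is checked by its d/dx: the result must match the given G'(x).
A general antiderivative is x**3*sin(x) + 3*x**2*cos(x) - 7*x*sin(x) - 4*sin(x) - 7*cos(x) + C.
The condition gives C = -10*sin(1) - 4*cos(1) + 2 - (-10*sin(1) - 4*cos(1)) = 2.
So G(x) = x**3*sin(x) + 3*x**2*cos(x) - 7*x*sin(x) - 4*sin(x) - 7*cos(x) + 2.
Check: d/dx[x**3*sin(x) + 3*x**2*cos(x) - 7*x*sin(x) - 4*sin(x) - 7*cos(x) + 2] = x**3*cos(x) - x*cos(x) - 4*cos(x), which equals G'(x).

G(x) = x**3*sin(x) + 3*x**2*cos(x) - 7*x*sin(x) - 4*sin(x) - 7*cos(x) + 2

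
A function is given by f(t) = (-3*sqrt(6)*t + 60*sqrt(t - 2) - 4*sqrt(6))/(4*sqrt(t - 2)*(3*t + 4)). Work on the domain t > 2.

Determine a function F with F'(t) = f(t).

Check any antiderivative F(t) by computing F'(t) and comparing it with f(t).
Check: d/dt[sqrt(2)*(-sqrt(3)*sqrt(t - 2) + 5*sqrt(2)*log(3*t/2 + 2))/2] = (-3*sqrt(6)*t + 60*sqrt(t - 2) - 4*sqrt(6))/(12*t*sqrt(t - 2) + 16*sqrt(t - 2)), which equals f(t).

An antiderivative is F(t) = sqrt(2)*(-sqrt(3)*sqrt(t - 2) + 5*sqrt(2)*log(3*t/2 + 2))/2.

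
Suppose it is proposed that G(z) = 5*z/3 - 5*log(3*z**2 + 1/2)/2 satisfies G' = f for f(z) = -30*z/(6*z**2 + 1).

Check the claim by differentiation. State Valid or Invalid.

Invalid: d/dz[G] - f = 5/3, which is not 0.

d/dz[G] = (30*z**2 - 90*z + 5)/(18*z**2 + 3)
d/dz[G] - f(z) = 5/3 != 0.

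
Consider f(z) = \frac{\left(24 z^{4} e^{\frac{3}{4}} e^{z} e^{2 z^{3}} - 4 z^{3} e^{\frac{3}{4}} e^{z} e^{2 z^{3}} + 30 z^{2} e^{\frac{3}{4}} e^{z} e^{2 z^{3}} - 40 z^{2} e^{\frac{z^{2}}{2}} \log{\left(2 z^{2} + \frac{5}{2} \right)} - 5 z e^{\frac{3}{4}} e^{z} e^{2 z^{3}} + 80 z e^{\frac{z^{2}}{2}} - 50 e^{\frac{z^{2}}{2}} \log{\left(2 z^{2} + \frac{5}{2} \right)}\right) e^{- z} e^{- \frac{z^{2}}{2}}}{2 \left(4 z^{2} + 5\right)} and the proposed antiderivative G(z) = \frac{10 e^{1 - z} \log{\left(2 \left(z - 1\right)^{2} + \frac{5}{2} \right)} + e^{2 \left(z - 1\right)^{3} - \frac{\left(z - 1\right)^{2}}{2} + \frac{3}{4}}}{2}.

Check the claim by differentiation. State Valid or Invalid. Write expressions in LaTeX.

d/dz[G] = \frac{\frac{24 z^{4} e^{8 z} e^{- \frac{13 z^{2}}{2}} e^{2 z^{3}}}{e^{\frac{15}{4}}} - \frac{100 z^{3} e^{8 z} e^{- \frac{13 z^{2}}{2}} e^{2 z^{3}}}{e^{\frac{15}{4}}} + \frac{186 z^{2} e^{8 z} e^{- \frac{13 z^{2}}{2}} e^{2 z^{3}}}{e^{\frac{15}{4}}} - \frac{40 z^{2} \log{\left(2 z^{2} - 4 z + \frac{9}{2} \right)}}{e} - \frac{173 z e^{8 z} e^{- \frac{13 z^{2}}{2}} e^{2 z^{3}}}{e^{\frac{15}{4}}} + \frac{80 z \log{\left(2 z^{2} - 4 z + \frac{9}{2} \right)}}{e} + \frac{80 z}{e} + \frac{63 e^{8 z} e^{- \frac{13 z^{2}}{2}} e^{2 z^{3}}}{e^{\frac{15}{4}}} - \frac{90 \log{\left(2 z^{2} - 4 z + \frac{9}{2} \right)}}{e} - \frac{80}{e}}{\frac{8 z^{2} e^{z}}{e^{2}} - \frac{16 z e^{z}}{e^{2}} + \frac{18 e^{z}}{e^{2}}}
d/dz[G] - f(z) = \frac{\frac{96 z^{6} e^{8 z} e^{- 6 z^{2}} e^{2 z^{3}}}{e^{\frac{15}{4}}} - \frac{96 z^{6} e^{z} e^{2 z^{3}}}{e^{\frac{5}{4}}} - \frac{400 z^{5} e^{8 z} e^{- 6 z^{2}} e^{2 z^{3}}}{e^{\frac{15}{4}}} + \frac{208 z^{5} e^{z} e^{2 z^{3}}}{e^{\frac{5}{4}}} + \frac{864 z^{4} e^{8 z} e^{- 6 z^{2}} e^{2 z^{3}}}{e^{\frac{15}{4}}} - \frac{368 z^{4} e^{z} e^{2 z^{3}}}{e^{\frac{5}{4}}} + \frac{160 z^{4} e^{\frac{z^{2}}{2}} \log{\left(2 z^{2} + \frac{5}{2} \right)}}{e^{2}} - \frac{160 z^{4} e^{\frac{z^{2}}{2}} \log{\left(2 z^{2} - 4 z + \frac{9}{2} \right)}}{e} - \frac{1192 z^{3} e^{8 z} e^{- 6 z^{2}} e^{2 z^{3}}}{e^{\frac{15}{4}}} + \frac{296 z^{3} e^{z} e^{2 z^{3}}}{e^{\frac{5}{4}}} - \frac{320 z^{3} e^{\frac{z^{2}}{2}} \log{\left(2 z^{2} + \frac{5}{2} \right)}}{e^{2}} + \frac{320 z^{3} e^{\frac{z^{2}}{2}} \log{\left(2 z^{2} - 4 z + \frac{9}{2} \right)}}{e} - \frac{320 z^{3} e^{\frac{z^{2}}{2}}}{e^{2}} + \frac{320 z^{3} e^{\frac{z^{2}}{2}}}{e} + \frac{1182 z^{2} e^{8 z} e^{- 6 z^{2}} e^{2 z^{3}}}{e^{\frac{15}{4}}} - \frac{310 z^{2} e^{z} e^{2 z^{3}}}{e^{\frac{5}{4}}} + \frac{560 z^{2} e^{\frac{z^{2}}{2}} \log{\left(2 z^{2} + \frac{5}{2} \right)}}{e^{2}} - \frac{560 z^{2} e^{\frac{z^{2}}{2}} \log{\left(2 z^{2} - 4 z + \frac{9}{2} \right)}}{e} - \frac{320 z^{2} e^{\frac{z^{2}}{2}}}{e} + \frac{640 z^{2} e^{\frac{z^{2}}{2}}}{e^{2}} - \frac{865 z e^{8 z} e^{- 6 z^{2}} e^{2 z^{3}}}{e^{\frac{15}{4}}} + \frac{45 z e^{z} e^{2 z^{3}}}{e^{\frac{5}{4}}} - \frac{400 z e^{\frac{z^{2}}{2}} \log{\left(2 z^{2} + \frac{5}{2} \right)}}{e^{2}} + \frac{400 z e^{\frac{z^{2}}{2}} \log{\left(2 z^{2} - 4 z + \frac{9}{2} \right)}}{e} - \frac{720 z e^{\frac{z^{2}}{2}}}{e^{2}} + \frac{400 z e^{\frac{z^{2}}{2}}}{e} + \frac{315 e^{8 z} e^{- 6 z^{2}} e^{2 z^{3}}}{e^{\frac{15}{4}}} + \frac{450 e^{\frac{z^{2}}{2}} \log{\left(2 z^{2} + \frac{5}{2} \right)}}{e^{2}} - \frac{450 e^{\frac{z^{2}}{2}} \log{\left(2 z^{2} - 4 z + \frac{9}{2} \right)}}{e} - \frac{400 e^{\frac{z^{2}}{2}}}{e}}{\frac{32 z^{4} e^{z} e^{\frac{z^{2}}{2}}}{e^{2}} - \frac{64 z^{3} e^{z} e^{\frac{z^{2}}{2}}}{e^{2}} + \frac{112 z^{2} e^{z} e^{\frac{z^{2}}{2}}}{e^{2}} - \frac{80 z e^{z} e^{\frac{z^{2}}{2}}}{e^{2}} + \frac{90 e^{z} e^{\frac{z^{2}}{2}}}{e^{2}}} != 0.

Invalid: d/dz[G] - f = \frac{\frac{96 z^{6} e^{8 z} e^{- 6 z^{2}} e^{2 z^{3}}}{e^{\frac{15}{4}}} - \frac{96 z^{6} e^{z} e^{2 z^{3}}}{e^{\frac{5}{4}}} - \frac{400 z^{5} e^{8 z} e^{- 6 z^{2}} e^{2 z^{3}}}{e^{\frac{15}{4}}} + \frac{208 z^{5} e^{z} e^{2 z^{3}}}{e^{\frac{5}{4}}} + \frac{864 z^{4} e^{8 z} e^{- 6 z^{2}} e^{2 z^{3}}}{e^{\frac{15}{4}}} - \frac{368 z^{4} e^{z} e^{2 z^{3}}}{e^{\frac{5}{4}}} + \frac{160 z^{4} e^{\frac{z^{2}}{2}} \log{\left(2 z^{2} + \frac{5}{2} \right)}}{e^{2}} - \frac{160 z^{4} e^{\frac{z^{2}}{2}} \log{\left(2 z^{2} - 4 z + \frac{9}{2} \right)}}{e} - \frac{1192 z^{3} e^{8 z} e^{- 6 z^{2}} e^{2 z^{3}}}{e^{\frac{15}{4}}} + \frac{296 z^{3} e^{z} e^{2 z^{3}}}{e^{\frac{5}{4}}} - \frac{320 z^{3} e^{\frac{z^{2}}{2}} \log{\left(2 z^{2} + \frac{5}{2} \right)}}{e^{2}} + \frac{320 z^{3} e^{\frac{z^{2}}{2}} \log{\left(2 z^{2} - 4 z + \frac{9}{2} \right)}}{e} - \frac{320 z^{3} e^{\frac{z^{2}}{2}}}{e^{2}} + \frac{320 z^{3} e^{\frac{z^{2}}{2}}}{e} + \frac{1182 z^{2} e^{8 z} e^{- 6 z^{2}} e^{2 z^{3}}}{e^{\frac{15}{4}}} - \frac{310 z^{2} e^{z} e^{2 z^{3}}}{e^{\frac{5}{4}}} + \frac{560 z^{2} e^{\frac{z^{2}}{2}} \log{\left(2 z^{2} + \frac{5}{2} \right)}}{e^{2}} - \frac{560 z^{2} e^{\frac{z^{2}}{2}} \log{\left(2 z^{2} - 4 z + \frac{9}{2} \right)}}{e} - \frac{320 z^{2} e^{\frac{z^{2}}{2}}}{e} + \frac{640 z^{2} e^{\frac{z^{2}}{2}}}{e^{2}} - \frac{865 z e^{8 z} e^{- 6 z^{2}} e^{2 z^{3}}}{e^{\frac{15}{4}}} + \frac{45 z e^{z} e^{2 z^{3}}}{e^{\frac{5}{4}}} - \frac{400 z e^{\frac{z^{2}}{2}} \log{\left(2 z^{2} + \frac{5}{2} \right)}}{e^{2}} + \frac{400 z e^{\frac{z^{2}}{2}} \log{\left(2 z^{2} - 4 z + \frac{9}{2} \right)}}{e} - \frac{720 z e^{\frac{z^{2}}{2}}}{e^{2}} + \frac{400 z e^{\frac{z^{2}}{2}}}{e} + \frac{315 e^{8 z} e^{- 6 z^{2}} e^{2 z^{3}}}{e^{\frac{15}{4}}} + \frac{450 e^{\frac{z^{2}}{2}} \log{\left(2 z^{2} + \frac{5}{2} \right)}}{e^{2}} - \frac{450 e^{\frac{z^{2}}{2}} \log{\left(2 z^{2} - 4 z + \frac{9}{2} \right)}}{e} - \frac{400 e^{\frac{z^{2}}{2}}}{e}}{\frac{32 z^{4} e^{z} e^{\frac{z^{2}}{2}}}{e^{2}} - \frac{64 z^{3} e^{z} e^{\frac{z^{2}}{2}}}{e^{2}} + \frac{112 z^{2} e^{z} e^{\frac{z^{2}}{2}}}{e^{2}} - \frac{80 z e^{z} e^{\frac{z^{2}}{2}}}{e^{2}} + \frac{90 e^{z} e^{\frac{z^{2}}{2}}}{e^{2}}}, which is not 0.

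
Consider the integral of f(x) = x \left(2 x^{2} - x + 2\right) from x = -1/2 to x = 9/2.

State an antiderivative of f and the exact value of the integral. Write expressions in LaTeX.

Recover f(x) by differentiating a candidate F(x); any mismatch rules it out.
F(x) = \frac{x^{2} \left(3 x^{2} - 2 x + 6\right)}{6} is an antiderivative of f.
Check: d/dx[\frac{x^{2} \left(3 x^{2} - 2 x + 6\right)}{6}] = 2 x^{3} - x^{2} + 2 x, which equals f(x).
F(9/2) = \frac{6237}{32}; F(-1/2) = \frac{31}{96}.
Integral = F(9/2) - F(-1/2) = \frac{2335}{12}.

Antiderivative: F(x) = \frac{x^{2} \left(3 x^{2} - 2 x + 6\right)}{6}; value = \frac{2335}{12}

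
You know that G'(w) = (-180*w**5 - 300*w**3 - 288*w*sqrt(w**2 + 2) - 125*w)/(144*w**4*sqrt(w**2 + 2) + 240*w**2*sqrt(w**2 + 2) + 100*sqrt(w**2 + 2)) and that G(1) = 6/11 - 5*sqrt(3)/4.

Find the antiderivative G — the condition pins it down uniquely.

G(w) = -5*sqrt(w**2 + 2)/4 + 2/(2*w**2 + 5/3)

A candidate passes only if d/dw[G] lands on the given G'(w) exactly.
A general antiderivative is -5*sqrt(w**2 + 2)/4 + 2/(2*w**2 + 5/3) + C.
The condition gives C = 6/11 - 5*sqrt(3)/4 - (6/11 - 5*sqrt(3)/4) = 0.
So G(w) = -5*sqrt(w**2 + 2)/4 + 2/(2*w**2 + 5/3).
Check: d/dw[-5*sqrt(w**2 + 2)/4 + 2/(2*w**2 + 5/3)] = (-180*w**5 - 300*w**3 - 288*w*sqrt(w**2 + 2) - 125*w)/(144*w**4*sqrt(w**2 + 2) + 240*w**2*sqrt(w**2 + 2) + 100*sqrt(w**2 + 2)) = G'(w).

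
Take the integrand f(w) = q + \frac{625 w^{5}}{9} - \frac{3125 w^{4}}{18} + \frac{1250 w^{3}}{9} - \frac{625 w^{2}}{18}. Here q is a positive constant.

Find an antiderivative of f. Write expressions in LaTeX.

An antiderivative is F(w) = \frac{w \left(54 q - 625 w^{2} \left(1 - w\right)^{3}\right)}{54}.

The integrand splits into summands that can be handled one at a time.
Check: d/dw[\frac{w \left(54 q - 625 w^{2} \left(1 - w\right)^{3}\right)}{54}] = q + \frac{625 w^{5}}{9} - \frac{3125 w^{4}}{18} + \frac{1250 w^{3}}{9} - \frac{625 w^{2}}{18} = f(w).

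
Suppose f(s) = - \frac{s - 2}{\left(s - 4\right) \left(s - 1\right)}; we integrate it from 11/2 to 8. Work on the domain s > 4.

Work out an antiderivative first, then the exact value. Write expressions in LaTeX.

Antiderivative: F(s) = - \frac{2 \log{\left(s - 4 \right)}}{3} - \frac{\log{\left(s - 1 \right)}}{3}; value = - \frac{2 \log{\left(4 \right)}}{3} - \frac{\log{\left(7 \right)}}{3} + \frac{2 \log{\left(\frac{3}{2} \right)}}{3} + \frac{\log{\left(\frac{9}{2} \right)}}{3}

The denominator factors as \left(s - 4\right) \left(s - 1\right); partial fractions split f into directly integrable pieces: - \frac{1}{3 \left(s - 1\right)} - \frac{2}{3 \left(s - 4\right)}.
F(s) = - \frac{2 \log{\left(s - 4 \right)}}{3} - \frac{\log{\left(s - 1 \right)}}{3} is an antiderivative of f.
Check: d/ds[- \frac{2 \log{\left(s - 4 \right)}}{3} - \frac{\log{\left(s - 1 \right)}}{3}] = \frac{2 - s}{s^{2} - 5 s + 4}, which equals f(s).
F(8) = - \frac{2 \log{\left(4 \right)}}{3} - \frac{\log{\left(7 \right)}}{3}; F(11/2) = - \frac{\log{\left(\frac{9}{2} \right)}}{3} - \frac{2 \log{\left(\frac{3}{2} \right)}}{3}.
Integral = F(8) - F(11/2) = - \frac{2 \log{\left(4 \right)}}{3} - \frac{\log{\left(7 \right)}}{3} + \frac{2 \log{\left(\frac{3}{2} \right)}}{3} + \frac{\log{\left(\frac{9}{2} \right)}}{3}.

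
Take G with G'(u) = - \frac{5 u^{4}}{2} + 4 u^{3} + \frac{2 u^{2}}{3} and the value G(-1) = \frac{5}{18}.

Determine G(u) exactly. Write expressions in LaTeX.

Integrate term by term and add the pieces.
A general antiderivative is - \frac{u^{5}}{2} + u^{4} + \frac{2 u^{3}}{9} + C.
The condition gives C = \frac{5}{18} - (\frac{23}{18}) = -1.
So G(u) = - \frac{u^{5}}{2} + u^{4} + \frac{2 u^{3}}{9} - 1.
Check: d/du[- \frac{u^{5}}{2} + u^{4} + \frac{2 u^{3}}{9} - 1] = - \frac{5 u^{4}}{2} + 4 u^{3} + \frac{2 u^{2}}{3} = G'(u).

G(u) = - \frac{u^{5}}{2} + u^{4} + \frac{2 u^{3}}{9} - 1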